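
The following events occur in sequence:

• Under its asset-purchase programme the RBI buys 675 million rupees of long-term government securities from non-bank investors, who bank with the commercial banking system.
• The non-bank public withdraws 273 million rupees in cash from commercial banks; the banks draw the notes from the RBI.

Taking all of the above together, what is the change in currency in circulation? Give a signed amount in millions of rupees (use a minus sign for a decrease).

Asset purchase (from non-banks) 675 million rupees: no currency enters or leaves circulation → 0.
Currency withdrawal 273 million rupees: notes leave the central bank → +273M.
Net: 0 + 273 = +273 million.

+273 million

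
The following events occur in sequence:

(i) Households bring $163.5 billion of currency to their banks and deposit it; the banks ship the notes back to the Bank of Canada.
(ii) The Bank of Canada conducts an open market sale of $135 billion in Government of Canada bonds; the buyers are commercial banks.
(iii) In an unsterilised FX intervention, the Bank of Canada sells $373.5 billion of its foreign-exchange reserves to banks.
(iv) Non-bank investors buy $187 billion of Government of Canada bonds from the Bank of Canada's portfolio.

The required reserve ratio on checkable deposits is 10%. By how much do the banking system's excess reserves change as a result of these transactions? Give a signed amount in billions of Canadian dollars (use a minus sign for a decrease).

-$529.65 billion

Currency deposit $163.5 billion: reserves +$163.5B, deposits +$163.5B.
OMO sale (to banks) $135 billion: reserves −$135B, deposits 0.
FX sale $373.5 billion: reserves −$373.5B, deposits 0.
Asset sale (to non-banks) $187 billion: reserves −$187B, deposits −$187B.
Totals: Δreserves = −$532B, Δdeposits = −$23.5B.
Δrequired reserves = 10% × −$23.5B = −$2.35B.
Δexcess reserves = Δreserves − Δrequired = −$532B − (−$2.35B) = -$529.65 billion.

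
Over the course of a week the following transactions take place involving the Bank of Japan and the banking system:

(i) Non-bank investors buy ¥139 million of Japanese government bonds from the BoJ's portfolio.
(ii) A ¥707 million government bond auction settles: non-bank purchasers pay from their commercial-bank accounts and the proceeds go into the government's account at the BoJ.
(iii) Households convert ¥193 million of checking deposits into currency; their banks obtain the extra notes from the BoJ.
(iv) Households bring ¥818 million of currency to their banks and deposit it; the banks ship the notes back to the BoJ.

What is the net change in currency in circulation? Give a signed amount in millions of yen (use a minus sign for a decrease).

Asset sale (to non-banks) ¥139 million: no currency enters or leaves circulation → 0.
Government account inflow ¥707 million: no currency enters or leaves circulation → 0.
Currency withdrawal ¥193 million: notes leave the central bank → +¥193M.
Currency deposit ¥818 million: notes return to the central bank → −¥818M.
Net: 0 + 0 + 193 − 818 = -¥625 million.

-¥625 million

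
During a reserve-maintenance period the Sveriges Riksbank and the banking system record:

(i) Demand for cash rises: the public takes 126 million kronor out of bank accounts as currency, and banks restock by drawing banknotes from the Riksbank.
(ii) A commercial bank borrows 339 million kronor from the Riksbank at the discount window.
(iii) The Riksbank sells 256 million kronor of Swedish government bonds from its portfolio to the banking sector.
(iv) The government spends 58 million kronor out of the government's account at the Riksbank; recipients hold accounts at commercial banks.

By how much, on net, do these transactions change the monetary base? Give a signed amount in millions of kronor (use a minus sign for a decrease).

Currency withdrawal 126 million kronor: just a shift between currency and reserves — both are base money → 0.
Discount-window loan 339 million kronor: Riksbank balance sheet expands → +339M.
OMO sale (to banks) 256 million kronor: Riksbank balance sheet contracts → −256M.
Government spending 58 million kronor: a non-base liability converts back to reserves → +58M.
Net: 0 + 339 − 256 + 58 = +141 million.

+141 million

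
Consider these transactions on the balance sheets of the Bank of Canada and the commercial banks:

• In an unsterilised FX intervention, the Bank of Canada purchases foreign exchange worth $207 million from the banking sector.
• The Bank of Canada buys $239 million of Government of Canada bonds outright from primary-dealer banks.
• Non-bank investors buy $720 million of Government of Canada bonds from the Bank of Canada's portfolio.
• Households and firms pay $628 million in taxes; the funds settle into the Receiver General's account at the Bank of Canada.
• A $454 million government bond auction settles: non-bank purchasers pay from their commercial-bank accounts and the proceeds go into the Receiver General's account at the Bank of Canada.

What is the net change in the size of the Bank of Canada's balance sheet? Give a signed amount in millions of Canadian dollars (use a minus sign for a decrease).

-$274 million

FX purchase $207 million: a Bank of Canada asset is acquired → +$207M.
OMO purchase (from banks) $239 million: a Bank of Canada asset is acquired → +$239M.
Asset sale (to non-banks) $720 million: a Bank of Canada asset is shed → −$720M.
Government account inflow $628 million: only the composition of liabilities changes → 0.
Government account inflow $454 million: only the composition of liabilities changes → 0.
Net: 207 + 239 − 720 + 0 + 0 = -$274 million.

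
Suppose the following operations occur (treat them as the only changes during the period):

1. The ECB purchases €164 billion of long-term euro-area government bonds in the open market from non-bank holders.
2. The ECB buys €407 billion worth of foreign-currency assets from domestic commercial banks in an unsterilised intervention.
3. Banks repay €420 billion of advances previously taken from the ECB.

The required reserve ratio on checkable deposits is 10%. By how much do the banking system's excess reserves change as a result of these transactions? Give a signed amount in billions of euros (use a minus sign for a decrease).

Asset purchase (from non-banks) €164 billion: reserves +€164B, deposits +€164B.
FX purchase €407 billion: reserves +€407B, deposits 0.
Discount-window repayment €420 billion: reserves −€420B, deposits 0.
Totals: Δreserves = +€151B, Δdeposits = +€164B.
Δrequired reserves = 10% × +€164B = +€16.4B.
Δexcess reserves = Δreserves − Δrequired = +€151B − (+€16.4B) = +€134.6 billion.

+€134.6 billion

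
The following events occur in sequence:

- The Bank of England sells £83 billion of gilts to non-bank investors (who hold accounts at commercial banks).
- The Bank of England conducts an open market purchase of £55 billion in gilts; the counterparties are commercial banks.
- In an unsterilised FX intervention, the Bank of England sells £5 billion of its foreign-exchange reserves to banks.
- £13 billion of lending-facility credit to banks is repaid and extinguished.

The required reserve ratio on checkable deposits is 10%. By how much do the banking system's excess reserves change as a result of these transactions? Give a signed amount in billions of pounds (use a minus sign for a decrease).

-£37.7 billion

Asset sale (to non-banks) £83 billion: reserves −£83B, deposits −£83B.
OMO purchase (from banks) £55 billion: reserves +£55B, deposits 0.
FX sale £5 billion: reserves −£5B, deposits 0.
Discount-window repayment £13 billion: reserves −£13B, deposits 0.
Totals: Δreserves = −£46B, Δdeposits = −£83B.
Δrequired reserves = 10% × −£83B = −£8.3B.
Δexcess reserves = Δreserves − Δrequired = −£46B − (−£8.3B) = -£37.7 billion.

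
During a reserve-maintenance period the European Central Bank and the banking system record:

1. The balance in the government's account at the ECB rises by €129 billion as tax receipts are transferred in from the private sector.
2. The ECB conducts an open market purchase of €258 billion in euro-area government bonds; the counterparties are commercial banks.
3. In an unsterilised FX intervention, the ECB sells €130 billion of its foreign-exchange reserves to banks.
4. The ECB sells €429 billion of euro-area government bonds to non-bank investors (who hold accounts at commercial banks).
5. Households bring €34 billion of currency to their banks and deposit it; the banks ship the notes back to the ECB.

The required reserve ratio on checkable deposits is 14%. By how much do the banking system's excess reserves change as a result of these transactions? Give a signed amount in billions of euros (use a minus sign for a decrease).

-€322.64 billion

Government account inflow €129 billion: reserves −€129B, deposits −€129B.
OMO purchase (from banks) €258 billion: reserves +€258B, deposits 0.
FX sale €130 billion: reserves −€130B, deposits 0.
Asset sale (to non-banks) €429 billion: reserves −€429B, deposits −€429B.
Currency deposit €34 billion: reserves +€34B, deposits +€34B.
Totals: Δreserves = −€396B, Δdeposits = −€524B.
Δrequired reserves = 14% × −€524B = −€73.36B.
Δexcess reserves = Δreserves − Δrequired = −€396B − (−€73.36B) = -€322.64 billion.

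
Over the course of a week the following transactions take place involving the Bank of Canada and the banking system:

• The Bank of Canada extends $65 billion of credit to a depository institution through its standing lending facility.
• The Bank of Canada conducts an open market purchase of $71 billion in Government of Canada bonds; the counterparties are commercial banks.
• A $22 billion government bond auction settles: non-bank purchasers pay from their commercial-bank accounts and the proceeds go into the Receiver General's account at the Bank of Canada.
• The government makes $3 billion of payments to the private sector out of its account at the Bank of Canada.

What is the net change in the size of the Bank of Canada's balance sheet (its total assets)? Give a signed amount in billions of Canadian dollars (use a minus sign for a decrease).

Discount-window loan $65 billion: a Bank of Canada asset is acquired → +$65B.
OMO purchase (from banks) $71 billion: a Bank of Canada asset is acquired → +$71B.
Government account inflow $22 billion: only the composition of liabilities changes → 0.
Government spending $3 billion: only the composition of liabilities changes → 0.
Net: 65 + 71 + 0 + 0 = +$136 billion.

+$136 billion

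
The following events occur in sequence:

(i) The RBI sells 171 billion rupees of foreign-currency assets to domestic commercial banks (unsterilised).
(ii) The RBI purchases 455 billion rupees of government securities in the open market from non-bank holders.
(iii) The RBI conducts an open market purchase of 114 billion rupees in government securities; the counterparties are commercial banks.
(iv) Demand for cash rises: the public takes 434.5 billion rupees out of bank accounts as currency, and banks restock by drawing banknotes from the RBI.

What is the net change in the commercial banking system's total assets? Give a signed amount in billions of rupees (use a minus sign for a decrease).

FX sale 171 billion rupees: just an asset swap on bank balance sheets → 0.
Asset purchase (from non-banks) 455 billion rupees: bank balance sheets expand → +455B.
OMO purchase (from banks) 114 billion rupees: just an asset swap on bank balance sheets → 0.
Currency withdrawal 434.5 billion rupees: bank balance sheets shrink → −434.5B.
Net: 0 + 455 + 0 − 434.5 = +20.5 billion.

+20.5 billion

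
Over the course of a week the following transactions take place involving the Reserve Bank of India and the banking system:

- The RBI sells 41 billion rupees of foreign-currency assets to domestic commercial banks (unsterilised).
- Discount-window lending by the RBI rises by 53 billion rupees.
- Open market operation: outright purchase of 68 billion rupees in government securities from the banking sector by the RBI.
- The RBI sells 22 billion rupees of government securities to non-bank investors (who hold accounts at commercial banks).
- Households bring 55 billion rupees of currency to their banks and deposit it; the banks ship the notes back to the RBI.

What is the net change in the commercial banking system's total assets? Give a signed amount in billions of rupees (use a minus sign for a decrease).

RBI balance sheet:
  Assets:      Securities +46B, Loans to banks +53B, Foreign assets −41B
  Liabilities: Bank reserves +113B, Currency in circulation −55B
Commercial banking system:
  Assets:      Reserves at CB +113B, Securities −68B, Foreign assets +41B
  Liabilities: Checkable deposits +33B, Borrowings from CB +53B
Change in total bank assets = +86 billion.

+86 billion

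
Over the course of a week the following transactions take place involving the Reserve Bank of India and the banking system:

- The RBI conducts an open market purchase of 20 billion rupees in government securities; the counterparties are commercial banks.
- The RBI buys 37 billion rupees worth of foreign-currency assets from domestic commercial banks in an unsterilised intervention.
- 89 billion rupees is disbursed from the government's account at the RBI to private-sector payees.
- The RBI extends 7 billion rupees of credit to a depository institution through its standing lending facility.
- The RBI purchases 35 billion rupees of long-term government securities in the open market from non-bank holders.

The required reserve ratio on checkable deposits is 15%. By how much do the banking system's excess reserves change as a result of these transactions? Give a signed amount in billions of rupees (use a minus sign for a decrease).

OMO purchase (from banks) 20 billion rupees: reserves +20B, deposits 0.
FX purchase 37 billion rupees: reserves +37B, deposits 0.
Government spending 89 billion rupees: reserves +89B, deposits +89B.
Discount-window loan 7 billion rupees: reserves +7B, deposits 0.
Asset purchase (from non-banks) 35 billion rupees: reserves +35B, deposits +35B.
Totals: Δreserves = +188B, Δdeposits = +124B.
Δrequired reserves = 15% × +124B = +18.6B.
Δexcess reserves = Δreserves − Δrequired = +188B − (+18.6B) = +169.4 billion.

+169.4 billion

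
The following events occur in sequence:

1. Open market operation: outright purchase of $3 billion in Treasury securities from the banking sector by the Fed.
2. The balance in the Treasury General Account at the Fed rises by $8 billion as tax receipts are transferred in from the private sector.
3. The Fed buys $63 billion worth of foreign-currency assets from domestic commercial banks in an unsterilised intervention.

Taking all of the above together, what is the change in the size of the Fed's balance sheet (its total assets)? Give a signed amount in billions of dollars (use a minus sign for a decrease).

OMO purchase (from banks) $3 billion: a Fed asset is acquired → +$3B.
Government account inflow $8 billion: only the composition of liabilities changes → 0.
FX purchase $63 billion: a Fed asset is acquired → +$63B.
Net: 3 + 0 + 63 = +$66 billion.

+$66 billion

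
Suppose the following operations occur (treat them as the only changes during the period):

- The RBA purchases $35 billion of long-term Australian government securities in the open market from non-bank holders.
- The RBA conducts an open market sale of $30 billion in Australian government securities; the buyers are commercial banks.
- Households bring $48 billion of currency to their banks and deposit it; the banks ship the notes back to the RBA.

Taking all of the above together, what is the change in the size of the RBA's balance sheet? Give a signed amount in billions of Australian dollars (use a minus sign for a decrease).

+$5 billion

Asset purchase (from non-banks) $35 billion: an RBA asset is acquired → +$35B.
OMO sale (to banks) $30 billion: an RBA asset is shed → −$30B.
Currency deposit $48 billion: only the composition of liabilities changes → 0.
Net: 35 − 30 + 0 = +$5 billion.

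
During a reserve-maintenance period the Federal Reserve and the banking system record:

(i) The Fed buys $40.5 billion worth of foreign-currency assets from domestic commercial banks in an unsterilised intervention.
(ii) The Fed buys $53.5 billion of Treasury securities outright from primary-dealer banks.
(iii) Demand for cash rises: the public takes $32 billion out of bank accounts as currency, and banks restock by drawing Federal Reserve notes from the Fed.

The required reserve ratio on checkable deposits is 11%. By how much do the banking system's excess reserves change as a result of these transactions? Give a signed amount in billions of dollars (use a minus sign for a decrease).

FX purchase $40.5 billion: reserves +$40.5B, deposits 0.
OMO purchase (from banks) $53.5 billion: reserves +$53.5B, deposits 0.
Currency withdrawal $32 billion: reserves −$32B, deposits −$32B.
Totals: Δreserves = +$62B, Δdeposits = −$32B.
Δrequired reserves = 11% × −$32B = −$3.52B.
Δexcess reserves = Δreserves − Δrequired = +$62B − (−$3.52B) = +$65.52 billion.

+$65.52 billion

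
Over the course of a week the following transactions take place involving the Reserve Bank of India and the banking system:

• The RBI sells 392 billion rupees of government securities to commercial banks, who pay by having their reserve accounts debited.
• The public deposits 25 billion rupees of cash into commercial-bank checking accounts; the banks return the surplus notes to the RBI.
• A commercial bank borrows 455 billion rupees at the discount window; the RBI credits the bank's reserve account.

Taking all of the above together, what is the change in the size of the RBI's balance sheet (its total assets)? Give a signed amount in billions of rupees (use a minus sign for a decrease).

OMO sale (to banks) 392 billion rupees: an RBI asset is shed → −392B.
Currency deposit 25 billion rupees: only the composition of liabilities changes → 0.
Discount-window loan 455 billion rupees: an RBI asset is acquired → +455B.
Net: −392 + 0 + 455 = +63 billion.

+63 billion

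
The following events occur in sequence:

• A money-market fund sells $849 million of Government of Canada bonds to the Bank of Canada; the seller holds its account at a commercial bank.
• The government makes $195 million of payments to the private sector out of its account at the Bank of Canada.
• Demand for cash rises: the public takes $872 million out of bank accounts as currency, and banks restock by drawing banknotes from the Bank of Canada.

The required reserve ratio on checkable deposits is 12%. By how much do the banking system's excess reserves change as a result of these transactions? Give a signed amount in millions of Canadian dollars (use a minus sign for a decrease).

+$151.36 million

Asset purchase (from non-banks) $849 million: reserves +$849M, deposits +$849M.
Government spending $195 million: reserves +$195M, deposits +$195M.
Currency withdrawal $872 million: reserves −$872M, deposits −$872M.
Totals: Δreserves = +$172M, Δdeposits = +$172M.
Δrequired reserves = 12% × +$172M = +$20.64M.
Δexcess reserves = Δreserves − Δrequired = +$172M − (+$20.64M) = +$151.36 million.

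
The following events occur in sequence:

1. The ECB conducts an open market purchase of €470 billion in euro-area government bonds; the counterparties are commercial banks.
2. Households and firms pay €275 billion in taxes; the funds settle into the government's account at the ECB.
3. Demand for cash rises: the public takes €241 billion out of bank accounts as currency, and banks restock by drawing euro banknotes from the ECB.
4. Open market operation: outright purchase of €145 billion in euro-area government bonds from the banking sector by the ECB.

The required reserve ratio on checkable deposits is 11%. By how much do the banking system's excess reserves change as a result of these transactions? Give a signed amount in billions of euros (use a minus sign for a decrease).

+€155.76 billion

OMO purchase (from banks) €470 billion: reserves +€470B, deposits 0.
Government account inflow €275 billion: reserves −€275B, deposits −€275B.
Currency withdrawal €241 billion: reserves −€241B, deposits −€241B.
OMO purchase (from banks) €145 billion: reserves +€145B, deposits 0.
Totals: Δreserves = +€99B, Δdeposits = −€516B.
Δrequired reserves = 11% × −€516B = −€56.76B.
Δexcess reserves = Δreserves − Δrequired = +€99B − (−€56.76B) = +€155.76 billion.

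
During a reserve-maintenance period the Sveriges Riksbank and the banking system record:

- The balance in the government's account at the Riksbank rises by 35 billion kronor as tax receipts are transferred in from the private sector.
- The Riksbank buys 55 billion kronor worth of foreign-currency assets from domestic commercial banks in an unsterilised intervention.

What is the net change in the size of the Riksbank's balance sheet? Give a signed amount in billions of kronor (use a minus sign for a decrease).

+55 billion

Government account inflow 35 billion kronor: only the composition of liabilities changes → 0.
FX purchase 55 billion kronor: a Riksbank asset is acquired → +55B.
Net: 0 + 55 = +55 billion.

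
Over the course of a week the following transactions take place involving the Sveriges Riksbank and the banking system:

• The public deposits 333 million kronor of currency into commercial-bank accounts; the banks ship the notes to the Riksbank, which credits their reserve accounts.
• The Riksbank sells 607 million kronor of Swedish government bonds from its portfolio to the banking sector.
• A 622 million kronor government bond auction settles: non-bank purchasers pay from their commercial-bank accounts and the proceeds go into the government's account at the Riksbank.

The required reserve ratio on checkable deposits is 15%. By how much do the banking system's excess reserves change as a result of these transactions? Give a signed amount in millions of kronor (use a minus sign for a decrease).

Currency deposit 333 million kronor: reserves +333M, deposits +333M.
OMO sale (to banks) 607 million kronor: reserves −607M, deposits 0.
Government account inflow 622 million kronor: reserves −622M, deposits −622M.
Totals: Δreserves = −896M, Δdeposits = −289M.
Δrequired reserves = 15% × −289M = −43.35M.
Δexcess reserves = Δreserves − Δrequired = −896M − (−43.35M) = -852.65 million.

-852.65 million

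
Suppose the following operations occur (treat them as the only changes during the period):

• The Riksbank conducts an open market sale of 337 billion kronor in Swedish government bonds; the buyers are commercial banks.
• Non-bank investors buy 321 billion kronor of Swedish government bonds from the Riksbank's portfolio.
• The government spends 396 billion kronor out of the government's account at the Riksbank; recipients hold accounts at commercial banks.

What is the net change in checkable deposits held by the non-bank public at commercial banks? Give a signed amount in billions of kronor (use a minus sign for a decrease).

OMO sale (to banks) 337 billion kronor: the counterparty is a bank, so public deposits are unchanged → 0.
Asset sale (to non-banks) 321 billion kronor: non-bank counterparties' bank balances fall → −321B.
Government spending 396 billion kronor: non-bank counterparties' bank balances rise → +396B.
Net: 0 − 321 + 396 = +75 billion.

+75 billion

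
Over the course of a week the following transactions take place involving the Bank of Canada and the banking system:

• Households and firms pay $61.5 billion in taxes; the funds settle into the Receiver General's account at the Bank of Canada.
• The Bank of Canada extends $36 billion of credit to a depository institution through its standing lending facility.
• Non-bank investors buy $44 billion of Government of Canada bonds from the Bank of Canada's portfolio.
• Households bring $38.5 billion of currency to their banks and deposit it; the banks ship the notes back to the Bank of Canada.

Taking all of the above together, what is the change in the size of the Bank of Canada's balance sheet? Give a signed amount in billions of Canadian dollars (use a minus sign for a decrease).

-$8 billion

Bank of Canada balance sheet:
  Assets:      Securities −$44B, Loans to banks +$36B
  Liabilities: Bank reserves −$31B, Currency in circulation −$38.5B, Government deposits +$61.5B
Change in total Bank of Canada assets = -$8 billion.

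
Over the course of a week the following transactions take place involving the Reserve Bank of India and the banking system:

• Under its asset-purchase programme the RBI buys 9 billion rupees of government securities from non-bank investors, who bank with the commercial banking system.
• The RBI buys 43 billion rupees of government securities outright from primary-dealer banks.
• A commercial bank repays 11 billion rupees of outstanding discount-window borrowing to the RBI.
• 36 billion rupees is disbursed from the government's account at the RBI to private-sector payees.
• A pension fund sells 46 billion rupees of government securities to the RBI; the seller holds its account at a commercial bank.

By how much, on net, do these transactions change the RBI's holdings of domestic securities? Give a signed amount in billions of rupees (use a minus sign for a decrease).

+98 billion

RBI balance sheet:
  Assets:      Securities +98B, Loans to banks −11B
  Liabilities: Bank reserves +123B, Government deposits −36B
Commercial banking system:
  Assets:      Reserves at CB +123B, Securities −43B
  Liabilities: Checkable deposits +91B, Borrowings from CB −11B
So the change in the RBI's holdings of domestic securities is +98 billion.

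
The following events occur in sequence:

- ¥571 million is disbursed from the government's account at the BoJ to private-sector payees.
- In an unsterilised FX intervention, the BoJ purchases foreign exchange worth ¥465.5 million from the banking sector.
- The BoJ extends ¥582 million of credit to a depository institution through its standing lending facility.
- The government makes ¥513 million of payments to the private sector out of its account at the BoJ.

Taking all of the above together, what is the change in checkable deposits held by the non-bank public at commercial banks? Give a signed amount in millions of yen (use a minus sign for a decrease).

BoJ balance sheet:
  Assets:      Loans to banks +¥582M, Foreign assets +¥465.5M
  Liabilities: Bank reserves +¥2131.5M, Government deposits −¥1084M
Commercial banking system:
  Assets:      Reserves at CB +¥2131.5M, Foreign assets −¥465.5M
  Liabilities: Checkable deposits +¥1084M, Borrowings from CB +¥582M
So the change in checkable deposits held by the non-bank public at commercial banks is +¥1084 million.

+¥1084 million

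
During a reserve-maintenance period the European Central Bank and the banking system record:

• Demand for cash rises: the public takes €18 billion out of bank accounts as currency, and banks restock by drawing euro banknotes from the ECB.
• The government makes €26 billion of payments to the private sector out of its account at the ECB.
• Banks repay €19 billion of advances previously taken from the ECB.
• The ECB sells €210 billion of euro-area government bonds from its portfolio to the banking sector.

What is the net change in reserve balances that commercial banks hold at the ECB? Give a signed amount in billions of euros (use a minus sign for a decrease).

-€221 billion

Currency withdrawal €18 billion: banks swap reserves for currency → −€18B.
Government spending €26 billion: government payments flow into bank reserve accounts → +€26B.
Discount-window repayment €19 billion: repayment is debited from reserves → −€19B.
OMO sale (to banks) €210 billion: the buying banks pay out of their reserve balances → −€210B.
Net: −18 + 26 − 19 − 210 = -€221 billion.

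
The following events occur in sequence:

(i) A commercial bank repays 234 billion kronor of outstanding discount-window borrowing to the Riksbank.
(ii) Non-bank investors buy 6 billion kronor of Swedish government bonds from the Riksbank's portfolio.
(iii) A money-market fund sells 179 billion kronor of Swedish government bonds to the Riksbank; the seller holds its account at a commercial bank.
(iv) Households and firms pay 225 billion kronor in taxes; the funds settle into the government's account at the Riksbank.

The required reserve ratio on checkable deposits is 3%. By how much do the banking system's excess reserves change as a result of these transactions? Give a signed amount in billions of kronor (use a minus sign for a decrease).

Discount-window repayment 234 billion kronor: reserves −234B, deposits 0.
Asset sale (to non-banks) 6 billion kronor: reserves −6B, deposits −6B.
Asset purchase (from non-banks) 179 billion kronor: reserves +179B, deposits +179B.
Government account inflow 225 billion kronor: reserves −225B, deposits −225B.
Totals: Δreserves = −286B, Δdeposits = −52B.
Δrequired reserves = 3% × −52B = −1.56B.
Δexcess reserves = Δreserves − Δrequired = −286B − (−1.56B) = -284.44 billion.

-284.44 billion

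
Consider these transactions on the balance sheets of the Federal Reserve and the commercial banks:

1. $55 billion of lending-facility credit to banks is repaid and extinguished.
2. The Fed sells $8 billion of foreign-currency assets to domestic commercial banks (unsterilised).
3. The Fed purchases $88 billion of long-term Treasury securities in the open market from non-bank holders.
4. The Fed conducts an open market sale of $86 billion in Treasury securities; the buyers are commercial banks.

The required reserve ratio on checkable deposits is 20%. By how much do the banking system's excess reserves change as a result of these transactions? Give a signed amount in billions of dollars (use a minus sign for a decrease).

Discount-window repayment $55 billion: reserves −$55B, deposits 0.
FX sale $8 billion: reserves −$8B, deposits 0.
Asset purchase (from non-banks) $88 billion: reserves +$88B, deposits +$88B.
OMO sale (to banks) $86 billion: reserves −$86B, deposits 0.
Totals: Δreserves = −$61B, Δdeposits = +$88B.
Δrequired reserves = 20% × +$88B = +$17.6B.
Δexcess reserves = Δreserves − Δrequired = −$61B − (+$17.6B) = -$78.6 billion.

-$78.6 billion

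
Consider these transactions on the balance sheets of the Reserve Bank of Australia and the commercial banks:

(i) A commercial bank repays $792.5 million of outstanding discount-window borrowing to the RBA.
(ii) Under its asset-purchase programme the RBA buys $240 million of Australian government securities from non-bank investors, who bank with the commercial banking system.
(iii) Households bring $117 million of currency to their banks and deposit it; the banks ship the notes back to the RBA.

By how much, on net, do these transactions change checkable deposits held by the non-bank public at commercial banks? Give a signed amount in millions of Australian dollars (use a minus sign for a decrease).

Discount-window repayment $792.5 million: the counterparty is a bank, so public deposits are unchanged → 0.
Asset purchase (from non-banks) $240 million: non-bank counterparties' bank balances rise → +$240M.
Currency deposit $117 million: non-bank counterparties' bank balances rise → +$117M.
Net: 0 + 240 + 117 = +$357 million.

+$357 million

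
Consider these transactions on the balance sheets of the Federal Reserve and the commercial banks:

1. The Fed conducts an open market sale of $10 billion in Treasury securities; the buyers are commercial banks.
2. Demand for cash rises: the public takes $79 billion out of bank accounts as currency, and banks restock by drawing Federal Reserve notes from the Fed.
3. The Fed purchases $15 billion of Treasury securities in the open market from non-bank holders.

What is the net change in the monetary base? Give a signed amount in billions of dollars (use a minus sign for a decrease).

Fed balance sheet:
  Assets:      Securities +$5B
  Liabilities: Bank reserves −$74B, Currency in circulation +$79B
Commercial banking system:
  Assets:      Reserves at CB −$74B, Securities +$10B
  Liabilities: Checkable deposits −$64B
Monetary base = currency + reserves: +$79B + (−$74B) = +$5 billion.

+$5 billion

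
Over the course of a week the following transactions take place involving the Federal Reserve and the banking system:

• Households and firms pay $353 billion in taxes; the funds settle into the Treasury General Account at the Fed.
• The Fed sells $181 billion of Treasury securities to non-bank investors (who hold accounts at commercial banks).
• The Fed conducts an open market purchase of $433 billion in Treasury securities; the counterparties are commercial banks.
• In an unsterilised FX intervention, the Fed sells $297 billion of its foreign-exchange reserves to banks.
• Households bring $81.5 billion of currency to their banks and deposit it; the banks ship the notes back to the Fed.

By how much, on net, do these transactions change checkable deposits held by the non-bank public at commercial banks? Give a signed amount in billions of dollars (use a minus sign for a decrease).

Fed balance sheet:
  Assets:      Securities +$252B, Foreign assets −$297B
  Liabilities: Bank reserves −$316.5B, Currency in circulation −$81.5B, Government deposits +$353B
Commercial banking system:
  Assets:      Reserves at CB −$316.5B, Securities −$433B, Foreign assets +$297B
  Liabilities: Checkable deposits −$452.5B
So the change in checkable deposits held by the non-bank public at commercial banks is -$452.5 billion.

-$452.5 billion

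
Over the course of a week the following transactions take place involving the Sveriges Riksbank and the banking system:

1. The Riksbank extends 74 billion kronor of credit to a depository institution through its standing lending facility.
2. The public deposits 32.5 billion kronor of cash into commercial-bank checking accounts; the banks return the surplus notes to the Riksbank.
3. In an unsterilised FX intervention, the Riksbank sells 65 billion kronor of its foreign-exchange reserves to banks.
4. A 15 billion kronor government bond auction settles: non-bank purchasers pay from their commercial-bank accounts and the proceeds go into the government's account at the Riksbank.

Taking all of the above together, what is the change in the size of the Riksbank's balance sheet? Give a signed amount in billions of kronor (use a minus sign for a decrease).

+9 billion

Riksbank balance sheet:
  Assets:      Loans to banks +74B, Foreign assets −65B
  Liabilities: Bank reserves +26.5B, Currency in circulation −32.5B, Government deposits +15B
Change in total Riksbank assets = +9 billion.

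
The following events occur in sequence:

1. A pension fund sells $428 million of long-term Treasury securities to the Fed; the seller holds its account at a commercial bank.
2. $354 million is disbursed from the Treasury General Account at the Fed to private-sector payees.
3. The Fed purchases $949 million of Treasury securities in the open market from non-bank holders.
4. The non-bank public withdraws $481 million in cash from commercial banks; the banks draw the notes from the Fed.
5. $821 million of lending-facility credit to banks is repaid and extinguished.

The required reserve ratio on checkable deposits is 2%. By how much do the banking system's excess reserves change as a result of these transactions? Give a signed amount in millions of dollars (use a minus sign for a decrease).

+$404 million

Asset purchase (from non-banks) $428 million: reserves +$428M, deposits +$428M.
Government spending $354 million: reserves +$354M, deposits +$354M.
Asset purchase (from non-banks) $949 million: reserves +$949M, deposits +$949M.
Currency withdrawal $481 million: reserves −$481M, deposits −$481M.
Discount-window repayment $821 million: reserves −$821M, deposits 0.
Totals: Δreserves = +$429M, Δdeposits = +$1250M.
Δrequired reserves = 2% × +$1250M = +$25M.
Δexcess reserves = Δreserves − Δrequired = +$429M − (+$25M) = +$404 million.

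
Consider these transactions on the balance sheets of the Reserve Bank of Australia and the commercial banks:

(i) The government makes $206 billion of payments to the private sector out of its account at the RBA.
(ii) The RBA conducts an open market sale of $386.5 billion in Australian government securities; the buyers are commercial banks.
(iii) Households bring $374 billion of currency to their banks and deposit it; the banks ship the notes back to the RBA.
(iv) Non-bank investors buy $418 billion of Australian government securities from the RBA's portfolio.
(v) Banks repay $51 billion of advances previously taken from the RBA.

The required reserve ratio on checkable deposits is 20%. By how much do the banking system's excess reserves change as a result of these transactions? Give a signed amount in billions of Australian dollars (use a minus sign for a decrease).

Government spending $206 billion: reserves +$206B, deposits +$206B.
OMO sale (to banks) $386.5 billion: reserves −$386.5B, deposits 0.
Currency deposit $374 billion: reserves +$374B, deposits +$374B.
Asset sale (to non-banks) $418 billion: reserves −$418B, deposits −$418B.
Discount-window repayment $51 billion: reserves −$51B, deposits 0.
Totals: Δreserves = −$275.5B, Δdeposits = +$162B.
Δrequired reserves = 20% × +$162B = +$32.4B.
Δexcess reserves = Δreserves − Δrequired = −$275.5B − (+$32.4B) = -$307.9 billion.

-$307.9 billion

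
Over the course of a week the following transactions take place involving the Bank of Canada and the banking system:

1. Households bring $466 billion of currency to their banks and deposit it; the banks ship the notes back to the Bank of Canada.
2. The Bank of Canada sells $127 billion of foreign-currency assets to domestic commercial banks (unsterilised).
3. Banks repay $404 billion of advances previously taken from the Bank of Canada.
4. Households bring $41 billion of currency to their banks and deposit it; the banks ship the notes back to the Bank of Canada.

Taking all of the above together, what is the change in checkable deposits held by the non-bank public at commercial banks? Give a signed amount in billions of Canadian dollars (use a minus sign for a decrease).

Bank of Canada balance sheet:
  Assets:      Loans to banks −$404B, Foreign assets −$127B
  Liabilities: Bank reserves −$24B, Currency in circulation −$507B
Commercial banking system:
  Assets:      Reserves at CB −$24B, Foreign assets +$127B
  Liabilities: Checkable deposits +$507B, Borrowings from CB −$404B
So the change in checkable deposits held by the non-bank public at commercial banks is +$507 billion.

+$507 billion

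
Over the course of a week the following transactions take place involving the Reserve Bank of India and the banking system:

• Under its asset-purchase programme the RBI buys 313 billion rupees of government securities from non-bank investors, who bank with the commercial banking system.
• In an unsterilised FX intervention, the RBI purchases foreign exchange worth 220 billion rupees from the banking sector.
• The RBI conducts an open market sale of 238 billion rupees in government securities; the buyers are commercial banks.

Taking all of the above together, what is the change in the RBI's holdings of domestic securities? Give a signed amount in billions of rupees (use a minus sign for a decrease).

RBI balance sheet:
  Assets:      Securities +75B, Foreign assets +220B
  Liabilities: Bank reserves +295B
Commercial banking system:
  Assets:      Reserves at CB +295B, Securities +238B, Foreign assets −220B
  Liabilities: Checkable deposits +313B
So the change in the RBI's holdings of domestic securities is +75 billion.

+75 billion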